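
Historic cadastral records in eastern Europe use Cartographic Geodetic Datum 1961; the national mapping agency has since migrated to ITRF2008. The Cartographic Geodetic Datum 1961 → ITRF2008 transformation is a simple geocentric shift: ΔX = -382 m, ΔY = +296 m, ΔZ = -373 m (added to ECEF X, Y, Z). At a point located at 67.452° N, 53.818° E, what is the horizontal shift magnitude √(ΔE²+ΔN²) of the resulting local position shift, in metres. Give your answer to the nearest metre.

507 m

The local east axis at (φ, λ) is (−sin λ, cos λ, 0), so ΔE = −sin(53.818°)·(-382) + cos(53.818°)·296 = 483.07 m.
The local north axis is (−sin φ cos λ, −sin φ sin λ, cos φ), giving ΔN = 208.276 − 220.652 − 143.030 = -155.41 m.
Horizontal magnitude = √(ΔE² + ΔN²) = √(483.07² + (-155.41)²) = 507.46 m.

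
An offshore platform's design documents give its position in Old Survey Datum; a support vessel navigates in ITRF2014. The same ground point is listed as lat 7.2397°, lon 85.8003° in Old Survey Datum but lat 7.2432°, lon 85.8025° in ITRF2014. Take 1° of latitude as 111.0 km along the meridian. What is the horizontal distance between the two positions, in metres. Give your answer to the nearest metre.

458 m

Δφ = 7.2432° − 7.2397° = +0.0035°; Δλ = 85.8025° − 85.8003° = +0.0022°.
ΔN = Δφ × 111000 = 388.5 m; ΔE = Δλ × 111000 × cos(7.2397°) = +0.0022 × 111000 × 0.992028 = 242.3 m.
Distance = √(ΔE² + ΔN²) = √(242.3² + 388.5²) = 457.8 m.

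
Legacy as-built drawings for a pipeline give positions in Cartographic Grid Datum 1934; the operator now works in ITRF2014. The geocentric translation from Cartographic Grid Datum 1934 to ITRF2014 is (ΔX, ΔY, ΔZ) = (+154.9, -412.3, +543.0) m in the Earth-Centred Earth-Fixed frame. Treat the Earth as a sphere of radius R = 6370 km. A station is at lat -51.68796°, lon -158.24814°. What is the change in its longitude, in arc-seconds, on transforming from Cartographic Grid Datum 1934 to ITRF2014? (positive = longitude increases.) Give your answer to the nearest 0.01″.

Δλ = 23.00″

sin φ = -0.784646, cos φ = 0.619944, sin λ = -0.370588, cos λ = -0.928798.
East component: ΔE = −sin λ·ΔX + cos λ·ΔY = −(-0.370588)(154.9) + (-0.928798)(-412.3) = 440.35 m.
1° of latitude spans πR/180 = 111177 m; at latitude φ, 1° of longitude spans that × cos φ = 68923.8 m, so Δλ = 440.35 / 68923.8 × 3600 = 23.000″.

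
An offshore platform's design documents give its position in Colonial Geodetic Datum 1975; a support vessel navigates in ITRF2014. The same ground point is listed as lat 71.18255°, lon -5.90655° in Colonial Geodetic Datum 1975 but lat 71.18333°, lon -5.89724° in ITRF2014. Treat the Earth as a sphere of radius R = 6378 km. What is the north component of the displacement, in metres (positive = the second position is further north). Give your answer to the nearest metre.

Δφ = 71.18333° − 71.18255° = +0.00078°; Δλ = -5.89724° − -5.90655° = +0.00931°.
1° along a meridian = πR/180 = 111317 m.
ΔN = Δφ × 111317 = 86.8 m; ΔE = Δλ × 111317 × cos(71.18255°) = +0.00931 × 111317 × 0.322554 = 334.3 m.

ΔN = 87 m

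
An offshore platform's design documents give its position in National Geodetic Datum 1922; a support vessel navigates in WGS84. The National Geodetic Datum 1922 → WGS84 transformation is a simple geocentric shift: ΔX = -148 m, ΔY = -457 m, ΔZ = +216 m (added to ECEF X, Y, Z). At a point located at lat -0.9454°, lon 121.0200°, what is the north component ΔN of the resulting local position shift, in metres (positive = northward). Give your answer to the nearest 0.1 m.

ΔN = 210.8 m

The local north axis is (−sin φ cos λ, −sin φ sin λ, cos φ), giving ΔN = 1.258 − 6.462 + 215.971 = 210.77 m.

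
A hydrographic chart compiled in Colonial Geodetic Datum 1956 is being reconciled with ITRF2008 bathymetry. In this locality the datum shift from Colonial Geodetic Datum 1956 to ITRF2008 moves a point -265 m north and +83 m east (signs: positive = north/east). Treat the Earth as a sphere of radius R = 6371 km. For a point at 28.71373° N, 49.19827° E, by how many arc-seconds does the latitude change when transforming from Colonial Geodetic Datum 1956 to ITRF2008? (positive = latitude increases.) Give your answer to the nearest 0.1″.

On a sphere of radius R, 1 rad of latitude = R, so Δφ = ΔN / R = -265.0 / 6371000 = -4.1595e-05 rad = -8.580″.

Δφ = -8.6″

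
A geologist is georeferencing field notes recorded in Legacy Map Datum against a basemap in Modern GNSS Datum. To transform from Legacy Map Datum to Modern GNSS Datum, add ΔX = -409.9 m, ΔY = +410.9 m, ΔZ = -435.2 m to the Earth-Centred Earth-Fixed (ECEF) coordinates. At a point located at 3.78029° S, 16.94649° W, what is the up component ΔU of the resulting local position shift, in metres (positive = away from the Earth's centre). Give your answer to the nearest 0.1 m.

The local up (radial) axis is (cos φ cos λ, cos φ sin λ, sin φ), giving ΔU = -391.248 − 119.508 + 28.693 = -482.06 m.

ΔU = -482.1 m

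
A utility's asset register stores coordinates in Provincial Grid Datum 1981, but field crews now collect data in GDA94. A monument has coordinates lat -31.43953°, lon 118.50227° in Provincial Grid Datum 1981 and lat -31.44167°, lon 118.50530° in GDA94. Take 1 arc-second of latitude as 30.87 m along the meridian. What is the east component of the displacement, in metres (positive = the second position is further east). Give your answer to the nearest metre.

Δφ = -31.44167° − -31.43953° = -0.00214°; Δλ = 118.50530° − 118.50227° = +0.00303°.
1° of latitude = 3600 × 30.87 = 111132 m.
ΔN = Δφ × 111132 = -237.8 m; ΔE = Δλ × 111132 × cos(-31.43953°) = +0.00303 × 111132 × 0.853191 = 287.3 m.

ΔE = 287 m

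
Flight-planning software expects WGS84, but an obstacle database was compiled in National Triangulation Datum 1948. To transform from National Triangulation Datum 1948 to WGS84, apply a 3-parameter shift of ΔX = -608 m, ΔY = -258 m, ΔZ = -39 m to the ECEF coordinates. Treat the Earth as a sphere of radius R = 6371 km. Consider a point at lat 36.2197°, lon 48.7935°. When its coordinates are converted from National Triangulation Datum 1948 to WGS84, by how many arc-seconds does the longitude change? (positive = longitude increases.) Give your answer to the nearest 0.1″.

sin φ = 0.590883, cos φ = 0.806757, sin λ = 0.752340, cos λ = 0.658775.
East component: ΔE = −sin λ·ΔX + cos λ·ΔY = −(0.752340)(-608) + (0.658775)(-258) = 287.46 m.
1° of latitude spans πR/180 = 111195 m; at latitude φ, 1° of longitude spans that × cos φ = 89707.3 m, so Δλ = 287.46 / 89707.3 × 3600 = 11.536″.

Δλ = 11.5″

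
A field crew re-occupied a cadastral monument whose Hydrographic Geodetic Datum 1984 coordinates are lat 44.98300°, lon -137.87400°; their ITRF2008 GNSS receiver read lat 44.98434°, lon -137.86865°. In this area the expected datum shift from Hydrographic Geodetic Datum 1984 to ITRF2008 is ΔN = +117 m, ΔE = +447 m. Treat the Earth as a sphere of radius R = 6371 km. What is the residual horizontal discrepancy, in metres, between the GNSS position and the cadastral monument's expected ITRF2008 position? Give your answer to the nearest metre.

41 m

Observed coordinate differences: Δφ = +0.00134°, Δλ = +0.00535°.
Converting to metres (1° lat = 111195 m, cos φ = 0.707317): observed ΔN = 149.0 m, observed ΔE = 420.8 m.
Subtracting the expected shift leaves a residual of 149.0 − (117) = 32.0 m north and 420.8 − (447) = -26.2 m east.
Residual distance = √(32.0² + (-26.2)²) = 41.4 m.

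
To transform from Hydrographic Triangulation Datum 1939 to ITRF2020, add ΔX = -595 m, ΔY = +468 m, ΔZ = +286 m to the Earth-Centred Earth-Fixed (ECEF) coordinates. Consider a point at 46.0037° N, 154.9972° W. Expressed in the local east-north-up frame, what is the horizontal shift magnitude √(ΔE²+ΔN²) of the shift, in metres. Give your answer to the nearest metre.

677 m

The local east axis at (φ, λ) is (−sin λ, cos λ, 0), so ΔE = −sin(-154.9972°)·(-595) + cos(-154.9972°)·468 = -675.63 m.
The local north axis is (−sin φ cos λ, −sin φ sin λ, cos φ), giving ΔN = -387.922 + 142.299 + 198.659 = -46.96 m.
Horizontal magnitude = √(ΔE² + ΔN²) = √((-675.63)² + (-46.96)²) = 677.26 m.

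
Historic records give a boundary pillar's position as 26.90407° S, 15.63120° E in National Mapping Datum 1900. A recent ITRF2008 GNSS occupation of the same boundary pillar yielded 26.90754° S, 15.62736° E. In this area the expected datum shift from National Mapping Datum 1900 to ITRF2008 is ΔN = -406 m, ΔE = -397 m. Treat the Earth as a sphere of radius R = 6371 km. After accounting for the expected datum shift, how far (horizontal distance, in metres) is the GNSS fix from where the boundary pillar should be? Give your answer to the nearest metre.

26 m

Observed coordinate differences: Δφ = -0.00347°, Δλ = -0.00384°.
Converting to metres (1° lat = 111195 m, cos φ = 0.891765): observed ΔN = -385.8 m, observed ΔE = -380.8 m.
Subtracting the expected shift leaves a residual of -385.8 − (-406) = 20.2 m north and -380.8 − (-397) = 16.2 m east.
Residual distance = √(20.2² + 16.2²) = 25.9 m.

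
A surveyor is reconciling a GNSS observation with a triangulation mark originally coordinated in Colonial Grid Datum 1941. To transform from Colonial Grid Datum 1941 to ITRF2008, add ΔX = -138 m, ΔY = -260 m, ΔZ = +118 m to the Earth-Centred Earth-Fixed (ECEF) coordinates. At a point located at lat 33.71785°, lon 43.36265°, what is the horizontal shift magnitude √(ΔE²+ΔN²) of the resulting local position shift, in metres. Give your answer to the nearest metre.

270 m

The local east axis at (φ, λ) is (−sin λ, cos λ, 0), so ΔE = −sin(43.36265°)·(-138) + cos(43.36265°)·(-260) = -94.27 m.
The local north axis is (−sin φ cos λ, −sin φ sin λ, cos φ), giving ΔN = 55.693 + 99.097 + 98.150 = 252.94 m.
Horizontal magnitude = √(ΔE² + ΔN²) = √((-94.27)² + 252.94²) = 269.94 m.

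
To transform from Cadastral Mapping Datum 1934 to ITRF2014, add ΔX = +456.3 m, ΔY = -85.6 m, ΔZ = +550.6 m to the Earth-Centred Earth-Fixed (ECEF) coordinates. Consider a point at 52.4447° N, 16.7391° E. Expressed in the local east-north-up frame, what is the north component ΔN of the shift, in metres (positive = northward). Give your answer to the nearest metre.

ΔN = 9 m

At φ = 52.4447°, λ = 16.7391°: sin φ = 0.792765, cos φ = 0.609527, sin λ = 0.288014, cos λ = 0.957626.
ΔN = −sin φ cos λ·ΔX − sin φ sin λ·ΔY + cos φ·ΔZ = −(0.792765)(0.957626)(456.3) − (0.792765)(0.288014)(-85.6) + (0.609527)(550.6) = 8.74 m.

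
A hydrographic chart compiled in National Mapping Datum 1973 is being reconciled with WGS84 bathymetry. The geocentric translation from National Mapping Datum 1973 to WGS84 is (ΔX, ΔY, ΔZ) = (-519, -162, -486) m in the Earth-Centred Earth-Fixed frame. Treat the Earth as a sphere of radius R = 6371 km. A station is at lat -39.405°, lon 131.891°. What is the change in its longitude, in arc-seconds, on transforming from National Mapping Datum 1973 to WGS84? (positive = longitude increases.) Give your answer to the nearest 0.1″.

sin φ = -0.634798, cos φ = 0.772678, sin λ = 0.744416, cos λ = -0.667716.
East component: ΔE = −sin λ·ΔX + cos λ·ΔY = −(0.744416)(-519) + (-0.667716)(-162) = 494.52 m.
1° of latitude spans πR/180 = 111195 m; at latitude φ, 1° of longitude spans that × cos φ = 85917.9 m, so Δλ = 494.52 / 85917.9 × 3600 = 20.721″.

Δλ = 20.7″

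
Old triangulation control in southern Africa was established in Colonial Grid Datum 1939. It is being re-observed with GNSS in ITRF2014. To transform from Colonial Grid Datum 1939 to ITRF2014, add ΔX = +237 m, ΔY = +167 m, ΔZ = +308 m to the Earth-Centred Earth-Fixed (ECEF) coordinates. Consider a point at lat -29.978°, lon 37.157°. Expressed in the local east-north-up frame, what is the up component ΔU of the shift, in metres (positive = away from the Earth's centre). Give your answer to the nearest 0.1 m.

ΔU = 97.1 m

The local up (radial) axis is (cos φ cos λ, cos φ sin λ, sin φ), giving ΔU = 163.616 + 87.374 − 153.898 = 97.09 m.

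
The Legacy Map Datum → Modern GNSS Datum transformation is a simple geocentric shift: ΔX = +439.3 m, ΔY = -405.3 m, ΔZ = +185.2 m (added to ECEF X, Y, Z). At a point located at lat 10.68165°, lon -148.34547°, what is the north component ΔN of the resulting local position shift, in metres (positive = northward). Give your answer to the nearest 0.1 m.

The local north axis is (−sin φ cos λ, −sin φ sin λ, cos φ), giving ΔN = 69.311 − 39.424 + 181.991 = 211.88 m.

ΔN = 211.9 m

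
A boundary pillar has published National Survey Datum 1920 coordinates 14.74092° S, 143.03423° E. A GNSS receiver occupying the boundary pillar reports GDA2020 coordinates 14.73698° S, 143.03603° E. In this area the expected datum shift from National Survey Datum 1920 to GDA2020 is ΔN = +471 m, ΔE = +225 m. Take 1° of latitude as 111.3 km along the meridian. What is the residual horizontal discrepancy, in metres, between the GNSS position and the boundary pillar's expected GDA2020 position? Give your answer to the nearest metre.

45 m

Observed coordinate differences: Δφ = +0.00394°, Δλ = +0.00180°.
Converting to metres (1° lat = 111300 m, cos φ = 0.967086): observed ΔN = 438.5 m, observed ΔE = 193.7 m.
Subtracting the expected shift leaves a residual of 438.5 − (471) = -32.5 m north and 193.7 − (225) = -31.3 m east.
Residual distance = √((-32.5)² + (-31.3)²) = 45.1 m.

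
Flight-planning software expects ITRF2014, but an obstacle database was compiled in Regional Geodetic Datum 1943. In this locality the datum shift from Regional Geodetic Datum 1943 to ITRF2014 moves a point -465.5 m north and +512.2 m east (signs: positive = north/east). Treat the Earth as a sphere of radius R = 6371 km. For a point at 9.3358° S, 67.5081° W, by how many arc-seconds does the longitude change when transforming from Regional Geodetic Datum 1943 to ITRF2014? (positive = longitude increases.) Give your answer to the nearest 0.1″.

Δλ = 16.8″

At latitude -9.3358°, cos φ = 0.986755.
One radian of longitude at latitude φ spans R cos φ, so Δλ = ΔE / (R cos φ) = 512.2 / (6371000 × 0.986755) = 8.1475e-05 rad = 16.805″.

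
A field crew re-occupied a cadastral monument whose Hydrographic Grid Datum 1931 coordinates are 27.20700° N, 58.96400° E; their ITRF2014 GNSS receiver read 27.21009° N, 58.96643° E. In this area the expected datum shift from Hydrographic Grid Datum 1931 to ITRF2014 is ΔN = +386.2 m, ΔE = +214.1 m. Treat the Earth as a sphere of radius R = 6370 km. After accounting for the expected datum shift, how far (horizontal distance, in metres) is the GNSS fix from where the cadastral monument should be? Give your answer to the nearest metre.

50 m

Observed coordinate differences: Δφ = +0.00309°, Δλ = +0.00243°.
Converting to metres (1° lat = 111177 m, cos φ = 0.889361): observed ΔN = 343.5 m, observed ΔE = 240.3 m.
Subtracting the expected shift leaves a residual of 343.5 − (386.2) = -42.7 m north and 240.3 − (214.1) = 26.2 m east.
Residual distance = √((-42.7)² + 26.2²) = 50.0 m.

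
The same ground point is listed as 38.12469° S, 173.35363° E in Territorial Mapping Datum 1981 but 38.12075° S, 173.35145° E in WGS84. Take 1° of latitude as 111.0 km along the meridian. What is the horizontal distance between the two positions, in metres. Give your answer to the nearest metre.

477 m

Δφ = -38.12075° − -38.12469° = +0.00394°; Δλ = 173.35145° − 173.35363° = -0.00218°.
ΔN = Δφ × 111000 = 437.3 m; ΔE = Δλ × 111000 × cos(-38.12469°) = -0.00218 × 111000 × 0.786669 = -190.4 m.
Distance = √(ΔE² + ΔN²) = √((-190.4)² + 437.3²) = 477.0 m.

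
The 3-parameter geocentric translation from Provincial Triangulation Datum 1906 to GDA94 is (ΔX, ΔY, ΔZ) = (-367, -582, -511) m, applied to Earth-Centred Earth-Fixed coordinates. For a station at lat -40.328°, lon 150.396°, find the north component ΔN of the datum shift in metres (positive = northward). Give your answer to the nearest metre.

At φ = -40.328°, λ = 150.396°: sin φ = -0.647162, cos φ = 0.762352, sin λ = 0.494003, cos λ = -0.869460.
ΔN = −sin φ cos λ·ΔX − sin φ sin λ·ΔY + cos φ·ΔZ = −(-0.647162)(-0.869460)(-367) − (-0.647162)(0.494003)(-582) + (0.762352)(-511) = -369.12 m.

ΔN = -369 m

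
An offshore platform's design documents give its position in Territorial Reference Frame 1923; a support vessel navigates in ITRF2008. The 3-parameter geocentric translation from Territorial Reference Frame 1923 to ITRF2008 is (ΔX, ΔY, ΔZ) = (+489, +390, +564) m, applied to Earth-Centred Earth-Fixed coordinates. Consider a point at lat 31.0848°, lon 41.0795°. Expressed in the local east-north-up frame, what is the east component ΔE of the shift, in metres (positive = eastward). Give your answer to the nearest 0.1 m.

ΔE = -27.3 m

The local east axis at (φ, λ) is (−sin λ, cos λ, 0), so ΔE = −sin(41.0795°)·489 + cos(41.0795°)·390 = -27.34 m.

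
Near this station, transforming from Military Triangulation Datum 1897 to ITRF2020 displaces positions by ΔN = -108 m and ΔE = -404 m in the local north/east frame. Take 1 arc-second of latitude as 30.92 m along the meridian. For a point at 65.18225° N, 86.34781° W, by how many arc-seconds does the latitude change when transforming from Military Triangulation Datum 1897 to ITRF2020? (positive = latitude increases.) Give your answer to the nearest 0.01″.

1″ of latitude = 30.92 m, so Δφ = -108.0 / 30.92 = -3.493″.

Δφ = -3.49″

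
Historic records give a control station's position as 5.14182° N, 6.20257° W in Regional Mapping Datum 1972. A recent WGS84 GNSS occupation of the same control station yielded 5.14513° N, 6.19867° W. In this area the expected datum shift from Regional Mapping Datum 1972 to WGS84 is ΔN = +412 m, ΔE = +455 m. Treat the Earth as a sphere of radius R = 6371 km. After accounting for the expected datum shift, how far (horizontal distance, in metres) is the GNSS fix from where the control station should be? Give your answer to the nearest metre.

Observed coordinate differences: Δφ = +0.00331°, Δλ = +0.00390°.
Converting to metres (1° lat = 111195 m, cos φ = 0.995976): observed ΔN = 368.1 m, observed ΔE = 431.9 m.
Subtracting the expected shift leaves a residual of 368.1 − (412) = -43.9 m north and 431.9 − (455) = -23.1 m east.
Residual distance = √((-43.9)² + (-23.1)²) = 49.6 m.

50 m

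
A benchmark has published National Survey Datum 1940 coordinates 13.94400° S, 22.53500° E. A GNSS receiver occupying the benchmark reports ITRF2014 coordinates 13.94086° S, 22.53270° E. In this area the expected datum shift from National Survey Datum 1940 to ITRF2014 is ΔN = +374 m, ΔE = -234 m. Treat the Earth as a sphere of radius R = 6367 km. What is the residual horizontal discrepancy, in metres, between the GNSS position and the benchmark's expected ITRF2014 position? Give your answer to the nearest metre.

Observed coordinate differences: Δφ = +0.00314°, Δλ = -0.00230°.
Converting to metres (1° lat = 111125 m, cos φ = 0.970532): observed ΔN = 348.9 m, observed ΔE = -248.1 m.
Subtracting the expected shift leaves a residual of 348.9 − (374) = -25.1 m north and -248.1 − (-234) = -14.1 m east.
Residual distance = √((-25.1)² + (-14.1)²) = 28.7 m.

29 m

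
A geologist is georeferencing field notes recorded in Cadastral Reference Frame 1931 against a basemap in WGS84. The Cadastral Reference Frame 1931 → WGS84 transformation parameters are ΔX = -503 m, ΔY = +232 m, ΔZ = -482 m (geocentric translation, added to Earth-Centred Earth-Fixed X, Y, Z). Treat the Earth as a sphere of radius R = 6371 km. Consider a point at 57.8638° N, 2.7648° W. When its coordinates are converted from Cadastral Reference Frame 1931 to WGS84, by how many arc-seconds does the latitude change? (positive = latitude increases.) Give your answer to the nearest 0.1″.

Δφ = 5.8″

sin φ = 0.846786, cos φ = 0.531934, sin λ = -0.048236, cos λ = 0.998836.
North component: ΔN = −sin φ cos λ·ΔX − sin φ sin λ·ΔY + cos φ·ΔZ = −(0.846786)(0.998836)(-503) − (0.846786)(-0.048236)(232) + (0.531934)(-482) = 178.52 m.
1° of latitude spans πR/180 = 111195 m, so Δφ = 178.52 / 111195 × 3600 = 5.780″.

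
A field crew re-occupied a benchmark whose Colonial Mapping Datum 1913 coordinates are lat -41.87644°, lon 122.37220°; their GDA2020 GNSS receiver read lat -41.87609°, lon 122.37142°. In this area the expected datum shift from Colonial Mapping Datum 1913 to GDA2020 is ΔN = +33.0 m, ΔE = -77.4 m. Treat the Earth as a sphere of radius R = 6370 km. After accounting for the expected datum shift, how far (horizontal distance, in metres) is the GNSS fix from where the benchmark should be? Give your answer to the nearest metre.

14 m

Observed coordinate differences: Δφ = +0.00035°, Δλ = -0.00078°.
Converting to metres (1° lat = 111177 m, cos φ = 0.744586): observed ΔN = 38.9 m, observed ΔE = -64.6 m.
Subtracting the expected shift leaves a residual of 38.9 − (33.0) = 5.9 m north and -64.6 − (-77.4) = 12.8 m east.
Residual distance = √(5.9² + 12.8²) = 14.1 m.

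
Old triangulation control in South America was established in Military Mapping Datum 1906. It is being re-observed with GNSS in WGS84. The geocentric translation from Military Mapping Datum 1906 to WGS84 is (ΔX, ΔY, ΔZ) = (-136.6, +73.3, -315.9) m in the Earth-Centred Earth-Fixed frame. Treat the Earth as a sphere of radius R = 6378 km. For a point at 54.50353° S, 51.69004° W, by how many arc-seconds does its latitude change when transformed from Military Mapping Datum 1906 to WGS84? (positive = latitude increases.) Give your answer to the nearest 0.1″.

sin φ = -0.814151, cos φ = 0.580653, sin λ = -0.784669, cos λ = 0.619915.
North component: ΔN = −sin φ cos λ·ΔX − sin φ sin λ·ΔY + cos φ·ΔZ = −(-0.814151)(0.619915)(-136.6) − (-0.814151)(-0.784669)(73.3) + (0.580653)(-315.9) = -299.20 m.
1° of latitude spans πR/180 = 111317 m, so Δφ = -299.20 / 111317 × 3600 = -9.676″.

Δφ = -9.7″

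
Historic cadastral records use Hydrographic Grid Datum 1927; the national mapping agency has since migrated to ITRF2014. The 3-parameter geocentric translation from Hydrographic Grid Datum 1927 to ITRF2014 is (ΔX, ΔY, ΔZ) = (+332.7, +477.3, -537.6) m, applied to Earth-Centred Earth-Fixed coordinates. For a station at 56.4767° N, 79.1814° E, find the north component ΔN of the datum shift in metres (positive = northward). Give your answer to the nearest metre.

ΔN = -740 m

The local north axis is (−sin φ cos λ, −sin φ sin λ, cos φ), giving ΔN = -52.060 − 390.834 − 296.904 = -739.80 m.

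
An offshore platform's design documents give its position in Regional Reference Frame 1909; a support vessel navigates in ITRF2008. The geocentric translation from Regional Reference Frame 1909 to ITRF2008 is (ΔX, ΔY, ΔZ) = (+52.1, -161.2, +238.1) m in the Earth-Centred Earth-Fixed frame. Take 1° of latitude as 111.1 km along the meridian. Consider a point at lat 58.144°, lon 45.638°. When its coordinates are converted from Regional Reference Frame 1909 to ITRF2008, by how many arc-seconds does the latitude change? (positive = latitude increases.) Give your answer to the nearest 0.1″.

sin φ = 0.849377, cos φ = 0.527786, sin λ = 0.714937, cos λ = 0.699189.
North component: ΔN = −sin φ cos λ·ΔX − sin φ sin λ·ΔY + cos φ·ΔZ = −(0.849377)(0.699189)(52.1) − (0.849377)(0.714937)(-161.2) + (0.527786)(238.1) = 192.61 m.
1° of latitude spans 111100 m, so Δφ = 192.61 / 111100 × 3600 = 6.241″.

Δφ = 6.2″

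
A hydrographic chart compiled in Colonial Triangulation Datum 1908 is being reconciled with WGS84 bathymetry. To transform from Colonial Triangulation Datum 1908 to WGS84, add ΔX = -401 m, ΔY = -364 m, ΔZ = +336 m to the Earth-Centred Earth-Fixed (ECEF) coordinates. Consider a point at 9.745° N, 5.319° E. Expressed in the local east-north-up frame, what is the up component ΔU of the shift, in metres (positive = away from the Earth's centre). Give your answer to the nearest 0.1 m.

ΔU = -369.9 m

The local up (radial) axis is (cos φ cos λ, cos φ sin λ, sin φ), giving ΔU = -393.512 − 33.256 + 56.873 = -369.90 m.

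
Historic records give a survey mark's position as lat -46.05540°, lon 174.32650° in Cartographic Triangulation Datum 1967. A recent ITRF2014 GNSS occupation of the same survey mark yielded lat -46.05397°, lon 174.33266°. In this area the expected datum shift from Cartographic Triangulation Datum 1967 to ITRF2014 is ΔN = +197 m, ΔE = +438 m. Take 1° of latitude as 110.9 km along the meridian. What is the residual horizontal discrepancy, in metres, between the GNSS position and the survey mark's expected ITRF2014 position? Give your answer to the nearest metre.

Observed coordinate differences: Δφ = +0.00143°, Δλ = +0.00616°.
Converting to metres (1° lat = 110900 m, cos φ = 0.693963): observed ΔN = 158.6 m, observed ΔE = 474.1 m.
Subtracting the expected shift leaves a residual of 158.6 − (197) = -38.4 m north and 474.1 − (438) = 36.1 m east.
Residual distance = √((-38.4)² + 36.1²) = 52.7 m.

53 m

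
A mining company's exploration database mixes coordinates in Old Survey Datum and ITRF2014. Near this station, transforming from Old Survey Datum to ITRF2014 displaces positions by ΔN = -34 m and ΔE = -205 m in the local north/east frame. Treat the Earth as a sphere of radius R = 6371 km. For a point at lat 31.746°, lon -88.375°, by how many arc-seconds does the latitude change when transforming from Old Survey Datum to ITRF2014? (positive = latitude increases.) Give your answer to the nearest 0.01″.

On a sphere of radius R, 1 rad of latitude = R, so Δφ = ΔN / R = -34.0 / 6371000 = -5.3367e-06 rad = -1.101″.

Δφ = -1.10″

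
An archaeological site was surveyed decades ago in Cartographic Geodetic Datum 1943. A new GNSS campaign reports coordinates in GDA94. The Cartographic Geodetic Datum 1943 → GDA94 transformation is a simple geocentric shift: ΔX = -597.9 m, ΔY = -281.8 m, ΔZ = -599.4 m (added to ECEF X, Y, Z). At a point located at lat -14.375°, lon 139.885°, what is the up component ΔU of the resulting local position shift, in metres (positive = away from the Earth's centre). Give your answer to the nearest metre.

At φ = -14.375°, λ = 139.885°: sin φ = -0.248267, cos φ = 0.968692, sin λ = 0.644324, cos λ = -0.764753.
ΔU = cos φ cos λ·ΔX + cos φ sin λ·ΔY + sin φ·ΔZ = (0.968692)(-0.764753)(-597.9) + (0.968692)(0.644324)(-281.8) + (-0.248267)(-599.4) = 415.86 m.

ΔU = 416 m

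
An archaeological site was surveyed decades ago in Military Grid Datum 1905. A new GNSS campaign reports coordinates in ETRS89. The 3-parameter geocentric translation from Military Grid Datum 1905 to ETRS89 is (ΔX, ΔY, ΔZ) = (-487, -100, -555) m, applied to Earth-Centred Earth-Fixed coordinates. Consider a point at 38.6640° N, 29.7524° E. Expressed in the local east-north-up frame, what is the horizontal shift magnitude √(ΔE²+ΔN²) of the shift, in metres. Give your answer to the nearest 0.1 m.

207.6 m

The local east axis at (φ, λ) is (−sin λ, cos λ, 0), so ΔE = −sin(29.7524°)·(-487) + cos(29.7524°)·(-100) = 154.86 m.
The local north axis is (−sin φ cos λ, −sin φ sin λ, cos φ), giving ΔN = 264.147 + 31.004 − 433.357 = -138.21 m.
Horizontal magnitude = √(ΔE² + ΔN²) = √(154.86² + (-138.21)²) = 207.56 m.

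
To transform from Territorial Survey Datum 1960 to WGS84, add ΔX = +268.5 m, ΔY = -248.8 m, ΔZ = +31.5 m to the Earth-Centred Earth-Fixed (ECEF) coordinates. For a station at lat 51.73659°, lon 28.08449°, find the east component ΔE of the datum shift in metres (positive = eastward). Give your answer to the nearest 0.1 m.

The local east axis at (φ, λ) is (−sin λ, cos λ, 0), so ΔE = −sin(28.08449°)·268.5 + cos(28.08449°)·(-248.8) = -345.91 m.

ΔE = -345.9 m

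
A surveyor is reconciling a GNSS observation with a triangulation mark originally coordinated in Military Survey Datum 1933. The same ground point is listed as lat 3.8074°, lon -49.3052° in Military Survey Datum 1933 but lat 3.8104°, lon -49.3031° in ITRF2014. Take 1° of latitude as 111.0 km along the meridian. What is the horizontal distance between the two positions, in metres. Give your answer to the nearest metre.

Δφ = 3.8104° − 3.8074° = +0.0030°; Δλ = -49.3031° − -49.3052° = +0.0021°.
ΔN = Δφ × 111000 = 333.0 m; ΔE = Δλ × 111000 × cos(3.8074°) = +0.0021 × 111000 × 0.997793 = 232.6 m.
Distance = √(ΔE² + ΔN²) = √(232.6² + 333.0²) = 406.2 m.

406 m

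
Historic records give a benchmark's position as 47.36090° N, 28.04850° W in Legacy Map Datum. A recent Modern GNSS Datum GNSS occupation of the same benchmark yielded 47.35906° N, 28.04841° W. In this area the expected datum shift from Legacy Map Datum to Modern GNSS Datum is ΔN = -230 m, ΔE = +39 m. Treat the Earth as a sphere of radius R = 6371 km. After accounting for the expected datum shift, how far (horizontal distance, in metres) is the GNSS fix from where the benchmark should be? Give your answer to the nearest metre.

41 m

Observed coordinate differences: Δφ = -0.00184°, Δλ = +0.00009°.
Converting to metres (1° lat = 111195 m, cos φ = 0.677378): observed ΔN = -204.6 m, observed ΔE = 6.8 m.
Subtracting the expected shift leaves a residual of -204.6 − (-230) = 25.4 m north and 6.8 − (39) = -32.2 m east.
Residual distance = √(25.4² + (-32.2)²) = 41.0 m.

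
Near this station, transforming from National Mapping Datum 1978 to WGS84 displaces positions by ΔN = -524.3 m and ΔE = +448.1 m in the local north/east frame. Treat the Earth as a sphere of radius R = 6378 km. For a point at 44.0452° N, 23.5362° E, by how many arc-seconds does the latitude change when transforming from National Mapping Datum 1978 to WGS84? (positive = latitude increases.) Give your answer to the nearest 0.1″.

On a sphere of radius R, 1 rad of latitude = R, so Δφ = ΔN / R = -524.3 / 6378000 = -8.2204e-05 rad = -16.956″.

Δφ = -17.0″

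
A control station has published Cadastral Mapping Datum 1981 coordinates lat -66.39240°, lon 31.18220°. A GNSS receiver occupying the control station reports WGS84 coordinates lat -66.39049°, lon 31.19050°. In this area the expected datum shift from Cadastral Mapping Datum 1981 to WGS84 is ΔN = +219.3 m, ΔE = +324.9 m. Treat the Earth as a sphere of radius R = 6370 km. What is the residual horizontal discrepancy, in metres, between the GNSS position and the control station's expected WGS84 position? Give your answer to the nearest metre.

45 m

Observed coordinate differences: Δφ = +0.00191°, Δλ = +0.00830°.
Converting to metres (1° lat = 111177 m, cos φ = 0.400471): observed ΔN = 212.3 m, observed ΔE = 369.5 m.
Subtracting the expected shift leaves a residual of 212.3 − (219.3) = -7.0 m north and 369.5 − (324.9) = 44.6 m east.
Residual distance = √((-7.0)² + 44.6²) = 45.2 m.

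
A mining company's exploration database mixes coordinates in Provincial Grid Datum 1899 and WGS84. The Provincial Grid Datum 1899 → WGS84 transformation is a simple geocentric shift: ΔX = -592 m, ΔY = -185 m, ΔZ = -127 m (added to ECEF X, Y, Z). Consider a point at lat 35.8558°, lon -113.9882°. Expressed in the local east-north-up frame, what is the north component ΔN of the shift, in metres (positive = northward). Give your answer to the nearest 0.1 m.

The local north axis is (−sin φ cos λ, −sin φ sin λ, cos φ), giving ΔN = -140.976 − 99.004 − 102.933 = -342.91 m.

ΔN = -342.9 m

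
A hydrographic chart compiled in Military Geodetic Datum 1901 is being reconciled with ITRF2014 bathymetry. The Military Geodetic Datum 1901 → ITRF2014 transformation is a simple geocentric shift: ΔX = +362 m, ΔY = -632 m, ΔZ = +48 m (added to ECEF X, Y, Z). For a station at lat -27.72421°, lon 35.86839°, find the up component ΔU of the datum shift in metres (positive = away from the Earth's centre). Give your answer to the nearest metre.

At φ = -27.72421°, λ = 35.86839°: sin φ = -0.465216, cos φ = 0.885197, sin λ = 0.585925, cos λ = 0.810365.
ΔU = cos φ cos λ·ΔX + cos φ sin λ·ΔY + sin φ·ΔZ = (0.885197)(0.810365)(362) + (0.885197)(0.585925)(-632) + (-0.465216)(48) = -90.45 m.

ΔU = -90 m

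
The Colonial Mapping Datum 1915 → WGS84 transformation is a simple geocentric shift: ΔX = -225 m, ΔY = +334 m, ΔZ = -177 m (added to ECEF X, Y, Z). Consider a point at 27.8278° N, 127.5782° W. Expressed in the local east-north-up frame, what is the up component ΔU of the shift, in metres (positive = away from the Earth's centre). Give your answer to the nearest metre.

ΔU = -195 m

At φ = 27.8278°, λ = -127.5782°: sin φ = 0.466816, cos φ = 0.884355, sin λ = -0.792522, cos λ = -0.609844.
ΔU = cos φ cos λ·ΔX + cos φ sin λ·ΔY + sin φ·ΔZ = (0.884355)(-0.609844)(-225) + (0.884355)(-0.792522)(334) + (0.466816)(-177) = -195.37 m.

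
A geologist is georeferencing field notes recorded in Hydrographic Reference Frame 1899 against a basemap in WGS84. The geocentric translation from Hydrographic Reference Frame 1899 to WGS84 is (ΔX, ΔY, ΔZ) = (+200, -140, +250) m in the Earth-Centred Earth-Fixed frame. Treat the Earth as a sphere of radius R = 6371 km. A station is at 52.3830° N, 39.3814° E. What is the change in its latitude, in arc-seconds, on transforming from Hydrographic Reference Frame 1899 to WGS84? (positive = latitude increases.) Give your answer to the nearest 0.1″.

Δφ = 3.3″

sin φ = 0.792109, cos φ = 0.610380, sin λ = 0.634480, cos λ = 0.772940.
North component: ΔN = −sin φ cos λ·ΔX − sin φ sin λ·ΔY + cos φ·ΔZ = −(0.792109)(0.772940)(200) − (0.792109)(0.634480)(-140) + (0.610380)(250) = 100.51 m.
1° of latitude spans πR/180 = 111195 m, so Δφ = 100.51 / 111195 × 3600 = 3.254″.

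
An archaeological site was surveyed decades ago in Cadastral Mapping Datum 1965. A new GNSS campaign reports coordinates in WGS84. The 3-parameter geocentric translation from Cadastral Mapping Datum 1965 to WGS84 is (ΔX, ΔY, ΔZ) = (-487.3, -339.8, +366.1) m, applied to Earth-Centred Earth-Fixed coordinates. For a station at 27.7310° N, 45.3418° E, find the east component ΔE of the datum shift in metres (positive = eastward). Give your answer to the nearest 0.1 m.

ΔE = 107.8 m

The local east axis at (φ, λ) is (−sin λ, cos λ, 0), so ΔE = −sin(45.3418°)·(-487.3) + cos(45.3418°)·(-339.8) = 107.79 m.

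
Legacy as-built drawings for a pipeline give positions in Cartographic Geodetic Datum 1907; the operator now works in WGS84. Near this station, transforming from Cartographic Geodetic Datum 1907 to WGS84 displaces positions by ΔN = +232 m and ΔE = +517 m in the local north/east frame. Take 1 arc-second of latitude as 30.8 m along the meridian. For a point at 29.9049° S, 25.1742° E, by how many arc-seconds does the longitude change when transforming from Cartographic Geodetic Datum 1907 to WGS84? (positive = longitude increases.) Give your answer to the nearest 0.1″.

At latitude -29.9049°, cos φ = 0.866854.
1″ of longitude at this latitude = 30.80 × cos φ = 26.6991 m, so Δλ = 517.0 / 26.6991 = 19.364″.

Δλ = 19.4″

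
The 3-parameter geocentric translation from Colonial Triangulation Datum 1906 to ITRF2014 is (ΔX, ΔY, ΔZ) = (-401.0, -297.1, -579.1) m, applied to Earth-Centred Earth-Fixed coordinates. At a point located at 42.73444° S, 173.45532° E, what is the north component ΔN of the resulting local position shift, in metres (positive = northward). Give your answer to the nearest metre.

At φ = -42.73444°, λ = 173.45532°: sin φ = -0.678601, cos φ = 0.734507, sin λ = 0.113978, cos λ = -0.993483.
ΔN = −sin φ cos λ·ΔX − sin φ sin λ·ΔY + cos φ·ΔZ = −(-0.678601)(-0.993483)(-401.0) − (-0.678601)(0.113978)(-297.1) + (0.734507)(-579.1) = -177.99 m.

ΔN = -178 m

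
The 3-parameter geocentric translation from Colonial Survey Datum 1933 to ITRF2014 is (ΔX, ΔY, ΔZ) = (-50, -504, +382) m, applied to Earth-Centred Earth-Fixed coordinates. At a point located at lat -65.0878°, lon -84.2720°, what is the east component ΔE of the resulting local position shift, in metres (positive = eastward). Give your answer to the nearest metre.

At φ = -65.0878°, λ = -84.2720°: sin φ = -0.906954, cos φ = 0.421229, sin λ = -0.995007, cos λ = 0.099806.
ΔE = −sin λ·ΔX + cos λ·ΔY = −(-0.995007)·(-50) + (0.099806)·(-504) = -100.05 m.

ΔE = -100 m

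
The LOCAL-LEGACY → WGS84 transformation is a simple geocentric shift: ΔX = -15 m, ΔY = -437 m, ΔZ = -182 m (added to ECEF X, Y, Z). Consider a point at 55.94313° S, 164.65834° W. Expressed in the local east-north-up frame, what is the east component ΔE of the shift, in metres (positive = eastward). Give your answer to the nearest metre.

ΔE = 417 m

At φ = -55.94313°, λ = -164.65834°: sin φ = -0.828482, cos φ = 0.560016, sin λ = -0.264574, cos λ = -0.964365.
ΔE = −sin λ·ΔX + cos λ·ΔY = −(-0.264574)·(-15) + (-0.964365)·(-437) = 417.46 m.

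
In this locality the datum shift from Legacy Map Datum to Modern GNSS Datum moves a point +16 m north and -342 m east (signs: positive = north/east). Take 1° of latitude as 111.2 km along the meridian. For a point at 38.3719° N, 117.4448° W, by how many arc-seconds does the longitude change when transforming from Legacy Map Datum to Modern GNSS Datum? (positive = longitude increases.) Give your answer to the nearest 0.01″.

At latitude 38.3719°, cos φ = 0.783998.
1° of longitude at this latitude = 111.2 × cos φ = 87.18 km, so Δλ = -342.0 / 87180.6 = -0.0039229° = -14.122″.

Δλ = -14.12″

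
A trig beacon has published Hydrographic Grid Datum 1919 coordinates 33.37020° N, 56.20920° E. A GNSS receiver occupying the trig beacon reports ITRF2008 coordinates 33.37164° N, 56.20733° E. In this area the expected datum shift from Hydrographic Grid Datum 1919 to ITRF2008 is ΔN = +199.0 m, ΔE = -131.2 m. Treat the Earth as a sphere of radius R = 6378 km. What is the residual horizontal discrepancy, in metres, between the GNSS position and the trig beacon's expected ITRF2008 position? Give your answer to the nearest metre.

58 m

Observed coordinate differences: Δφ = +0.00144°, Δλ = -0.00187°.
Converting to metres (1° lat = 111317 m, cos φ = 0.835134): observed ΔN = 160.3 m, observed ΔE = -173.8 m.
Subtracting the expected shift leaves a residual of 160.3 − (199.0) = -38.7 m north and -173.8 − (-131.2) = -42.6 m east.
Residual distance = √((-38.7)² + (-42.6)²) = 57.6 m.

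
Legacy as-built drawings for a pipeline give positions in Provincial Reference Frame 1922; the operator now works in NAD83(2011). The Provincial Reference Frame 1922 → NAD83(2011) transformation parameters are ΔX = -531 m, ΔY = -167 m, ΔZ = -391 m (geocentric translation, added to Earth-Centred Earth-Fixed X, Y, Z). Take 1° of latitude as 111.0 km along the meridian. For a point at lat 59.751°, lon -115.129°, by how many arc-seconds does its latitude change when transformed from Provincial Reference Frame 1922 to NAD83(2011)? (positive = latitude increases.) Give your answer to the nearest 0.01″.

sin φ = 0.863844, cos φ = 0.503759, sin λ = -0.905354, cos λ = -0.424658.
North component: ΔN = −sin φ cos λ·ΔX − sin φ sin λ·ΔY + cos φ·ΔZ = −(0.863844)(-0.424658)(-531) − (0.863844)(-0.905354)(-167) + (0.503759)(-391) = -522.37 m.
1° of latitude spans 111000 m, so Δφ = -522.37 / 111000 × 3600 = -16.942″.

Δφ = -16.94″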